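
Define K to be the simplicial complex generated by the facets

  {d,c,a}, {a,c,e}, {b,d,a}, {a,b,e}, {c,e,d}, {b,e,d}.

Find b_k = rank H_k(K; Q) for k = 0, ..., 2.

b_0 = 1, b_1 = 0, b_2 = 1.

Fix the vertex order a < b < c < d < e and write every simplex with vertices in increasing order. Then dim K = 2 and the simplices of K are:

  0-simplices (5): a, b, c, d, e
  1-simplices (9): ab, ac, ad, ae, bd, be, cd, ce, de
  2-simplices (6): abd, abe, acd, ace, bde, cde

giving chain groups C_0 ≅ Z^5, C_1 ≅ Z^9, C_2 ≅ Z^6.

Boundary ∂_1: C_1 → C_0 is given by ∂[p,q] = [q] − [p]. For instance
  ∂ad = d − a.
The 5×9 boundary matrix has rank 4 and Smith normal form diag(1,1,1,1).

Boundary ∂_2: C_2 → C_1 acts by ∂[p,q,r] = [q,r] − [p,r] + [p,q]. For instance
  ∂bde = de − be + bd,
  ∂abd = bd − ad + ab.
The resulting 9×6 matrix has rank 5, and its Smith normal form has invariant factors (1,1,1,1,1).

Computing H_k = (kernel of ∂_k) / (image of ∂_{k+1}):

  H_0: rank C_0 − rank ∂_1 = 5 − 4 = 1, and the invariant factors of ∂_1 are all 1, so H_0 = Z.
  H_1: rank ker ∂_1 − rank ∂_2 = (9 − 4) − 5 = 0, and the invariant factors of ∂_2 are all 1, so H_1 = 0.
  H_2: rank ker ∂_2 − rank ∂_3 = (6 − 5) − 0 = 1, and there is no ∂_3, so H_2 = Z.

Hence the Betti numbers are b_0 = 1, b_1 = 0, b_2 = 1.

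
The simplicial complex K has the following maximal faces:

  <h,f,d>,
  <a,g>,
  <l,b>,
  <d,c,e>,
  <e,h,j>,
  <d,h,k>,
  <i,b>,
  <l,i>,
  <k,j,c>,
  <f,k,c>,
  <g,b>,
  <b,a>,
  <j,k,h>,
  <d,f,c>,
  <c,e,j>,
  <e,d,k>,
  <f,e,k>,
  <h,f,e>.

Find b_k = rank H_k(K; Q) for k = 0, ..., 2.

b_0 = 2, b_1 = 2, b_2 = 0.

K has 12 vertices, 24 edges, 12 triangles.
rank ∂_0 = 0, rank ∂_1 = 10 ⇒ b_0 = 12 − 0 − 10 = 2; all invariant factors of ∂_1 are 1 so no torsion. So H_0 ≅ Z^2.
rank ∂_1 = 10, rank ∂_2 = 12 ⇒ b_1 = 24 − 10 − 12 = 2; ∂_2 has invariant factor(s) [2] giving torsion. So H_1 ≅ Z^2 ⊕ Z/2Z.
rank ∂_2 = 12, rank ∂_3 = 0 ⇒ b_2 = 12 − 12 − 0 = 0. So H_2 ≅ 0.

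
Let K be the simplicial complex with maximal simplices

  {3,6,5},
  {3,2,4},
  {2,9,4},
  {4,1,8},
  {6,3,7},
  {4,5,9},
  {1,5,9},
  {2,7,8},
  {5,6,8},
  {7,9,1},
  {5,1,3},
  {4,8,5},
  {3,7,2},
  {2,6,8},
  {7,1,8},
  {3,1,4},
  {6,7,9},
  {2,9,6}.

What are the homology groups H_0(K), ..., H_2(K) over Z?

Fix the vertex order 1 < 2 < 3 < 4 < 5 < 6 < 7 < 8 < 9 and write every simplex with vertices in increasing order. Then dim K = 2 and the simplices of K are:

  0-simplices (9): [1], [2], [3], [4], [5], [6], [7], [8], [9]
  1-simplices (27): (27 of them)
  2-simplices (18): [1,3,4], [1,3,5], [1,4,8], [1,5,9], [1,7,8], [1,7,9], [2,3,4], [2,3,7], [2,4,9], [2,6,8], [2,6,9], [2,7,8], [3,5,6], [3,6,7], [4,5,8], [4,5,9], [5,6,8], [6,7,9]

so the chain groups are C_0 ≅ Z^9, C_1 ≅ Z^27, C_2 ≅ Z^18.

∂_1: C_1 → C_0 maps an edge to its endpoints' difference, ∂[p,q] = q − p.
The resulting 9×27 matrix has rank 8, and its Smith normal form has invariant factors (1,1,1,1,1,1,1,1).

The boundary map ∂_2: C_2 → C_1 sends each 2-simplex [p,q,r] to [q,r] − [p,r] + [p,q]. For instance
  ∂[1,3,4] = [3,4] − [1,4] + [1,3],
  ∂[2,7,8] = [7,8] − [2,8] + [2,7].
The 27×18 boundary matrix has rank 18 and Smith normal form diag(1,1,1,1,1,1,1,1,1,1,1,1,1,1,1,1,1,2).

Computing H_k = (kernel of ∂_k) / (image of ∂_{k+1}):

  H_0: rank C_0 − rank ∂_1 = 9 − 8 = 1, and the invariant factors of ∂_1 are all 1, so H_0 ≅ Z.
  H_1: rank ker ∂_1 − rank ∂_2 = (27 − 8) − 18 = 1, and ∂_2 has invariant factor 2 > 1, so H_1 ≅ Z × Z/2.
  H_2: rank ker ∂_2 − rank ∂_3 = (18 − 18) − 0 = 0, and there is no ∂_3, so H_2 ≅ 0.

H_0 = Z,  H_1 = Z × Z/2,  H_2 = 0.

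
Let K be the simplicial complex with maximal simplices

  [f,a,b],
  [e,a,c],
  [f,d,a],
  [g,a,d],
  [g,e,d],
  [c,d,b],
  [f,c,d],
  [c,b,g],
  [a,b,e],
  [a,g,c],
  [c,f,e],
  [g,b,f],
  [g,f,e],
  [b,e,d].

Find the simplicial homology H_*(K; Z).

Fix the vertex order a < b < c < d < e < f < g and write every simplex with vertices in increasing order. Then dim K = 2 and the simplices of K are:

  0-simplices (7): a, b, c, d, e, f, g
  1-simplices (21): ab, ac, ad, ae, af, ag, bc, bd, be, bf, bg, cd, ce, cf, cg, de, df, dg, ef, eg, fg
  2-simplices (14): abe, abf, ace, acg, adf, adg, bcd, bcg, bde, bfg, cdf, cef, deg, efg

so the chain groups are C_0 ≅ Z^7, C_1 ≅ Z^21, C_2 ≅ Z^14.

Boundary ∂_1: C_1 → C_0 maps an edge to its endpoints' difference, ∂[p,q] = q − p.
This gives a 7×21 integer matrix of rank 6; reducing to Smith normal form yields diagonal entries (1,1,1,1,1,1).

Boundary ∂_2: C_2 → C_1 sends each 2-simplex [p,q,r] to [q,r] − [p,r] + [p,q]. For instance
  ∂bcg = cg − bg + bc,
  ∂ace = ce − ae + ac.
The 21×14 boundary matrix has rank 13 and Smith normal form diag(1,1,1,1,1,1,1,1,1,1,1,1,1).

Reading off H_k = ker ∂_k / im ∂_{k+1}:

  H_0: rank C_0 − rank ∂_1 = 7 − 6 = 1, and the invariant factors of ∂_1 are all 1, so H_0 = Z.
  H_1: rank ker ∂_1 − rank ∂_2 = (21 − 6) − 13 = 2, and the invariant factors of ∂_2 are all 1, so H_1 = Z^2.
  H_2: rank ker ∂_2 − rank ∂_3 = (14 − 13) − 0 = 1, and there is no ∂_3, so H_2 = Z.

(K is a triangulation of the torus T^2.)

H_0 = Z,  H_1 = Z^2,  H_2 = Z.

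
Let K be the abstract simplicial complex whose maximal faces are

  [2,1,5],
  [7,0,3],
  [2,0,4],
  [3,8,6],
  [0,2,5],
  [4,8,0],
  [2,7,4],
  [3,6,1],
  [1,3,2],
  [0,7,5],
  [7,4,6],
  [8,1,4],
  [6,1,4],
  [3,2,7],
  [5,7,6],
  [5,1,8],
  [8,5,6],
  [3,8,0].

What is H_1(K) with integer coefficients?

H_1 ≅ Z ⊕ Z/2Z.

Order the vertices as 0 < 1 < 2 < 3 < 4 < 5 < 6 < 7 < 8. Listing each simplex with vertices in this order, K has dimension 2 with simplices:

  0-simplices (9): [0], [1], [2], [3], [4], [5], [6], [7], [8]
  1-simplices (27): (27 of them)
  2-simplices (18): [0,2,4], [0,2,5], [0,3,7], [0,3,8], [0,4,8], [0,5,7], [1,2,3], [1,2,5], [1,3,6], [1,4,6], [1,4,8], [1,5,8], [2,3,7], [2,4,7], [3,6,8], [4,6,7], [5,6,7], [5,6,8]

giving chain groups C_0 ≅ Z^9, C_1 ≅ Z^27, C_2 ≅ Z^18.

∂_1: C_1 → C_0 is given by ∂[p,q] = [q] − [p]. For instance
  ∂[4,6] = [6] − [4].
The 9×27 boundary matrix has rank 8 and Smith normal form diag(1,1,1,1,1,1,1,1).

∂_2: C_2 → C_1 maps a triangle to the signed sum of its edges. For instance
  ∂[1,5,8] = [5,8] − [1,8] + [1,5],
  ∂[0,4,8] = [4,8] − [0,8] + [0,4].
This gives a 27×18 integer matrix of rank 18; reducing to Smith normal form yields diagonal entries (1,1,1,1,1,1,1,1,1,1,1,1,1,1,1,1,1,2).

Reading off H_k = ker ∂_k / im ∂_{k+1}:

  H_1: rank ker ∂_1 − rank ∂_2 = (27 − 8) − 18 = 1, and ∂_2 has invariant factor 2 > 1, so H_1 ≅ Z ⊕ Z/2Z.

(K is a triangulation of the Klein bottle.)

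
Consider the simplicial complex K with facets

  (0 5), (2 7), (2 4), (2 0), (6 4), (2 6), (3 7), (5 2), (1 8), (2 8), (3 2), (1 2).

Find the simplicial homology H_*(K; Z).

Take the total order 0 < 1 < 2 < 3 < 4 < 5 < 6 < 7 < 8 on the vertex set. Then K (dimension 1) consists of the simplices:

  0-simplices (9): [0], [1], [2], [3], [4], [5], [6], [7], [8]
  1-simplices (12): [0,2], [0,5], [1,2], [1,8], [2,3], [2,4], [2,5], [2,6], [2,7], [2,8], [3,7], [4,6]

giving chain groups C_0 ≅ Z^9, C_1 ≅ Z^12.

Boundary ∂_1: C_1 → C_0 maps an edge to its endpoints' difference, ∂[p,q] = q − p. For instance
  ∂[0,5] = [5] − [0].
The resulting 9×12 matrix has rank 8, and its Smith normal form has invariant factors (1,1,1,1,1,1,1,1).

Now H_k = ker ∂_k / im ∂_{k+1}, so:

  H_0: rank C_0 − rank ∂_1 = 9 − 8 = 1, and the invariant factors of ∂_1 are all 1, so H_0 = Z.
  H_1: rank ker ∂_1 − rank ∂_2 = (12 − 8) − 0 = 4, and there is no ∂_2, so H_1 = Z^4.

(K is a triangulation of a wedge of 4 circles.)

H_0 = Z,  H_1 = Z^4.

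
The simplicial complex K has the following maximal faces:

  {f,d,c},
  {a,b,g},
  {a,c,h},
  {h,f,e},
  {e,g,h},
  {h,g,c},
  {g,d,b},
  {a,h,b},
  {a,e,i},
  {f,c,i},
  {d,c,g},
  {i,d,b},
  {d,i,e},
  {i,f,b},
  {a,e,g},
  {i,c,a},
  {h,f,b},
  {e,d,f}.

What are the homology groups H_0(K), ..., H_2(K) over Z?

Order the vertices as a < b < c < d < e < f < g < h < i. Listing each simplex with vertices in this order, K has dimension 2 with simplices:

  0-simplices (9): a, b, c, d, e, f, g, h, i
  1-simplices (27): ab, ac, ae, ag, ah, ai, bd, bf, bg, bh, bi, cd, cf, cg, ch, ci, de, df, dg, di, ef, eg, eh, ei, fh, fi, gh
  2-simplices (18): abg, abh, ach, aci, aeg, aei, bdg, bdi, bfh, bfi, cdf, cdg, cfi, cgh, def, dei, efh, egh

Hence C_0 ≅ Z^9, C_1 ≅ Z^27, C_2 ≅ Z^18.

Boundary ∂_1: C_1 → C_0 sends each edge [p,q] (with p < q) to q − p.
As a 9×27 matrix over Z this has rank 8, with invariant factors (1,1,1,1,1,1,1,1).

Boundary ∂_2: C_2 → C_1 acts by ∂[p,q,r] = [q,r] − [p,r] + [p,q]. For instance
  ∂bdi = di − bi + bd,
  ∂aci = ci − ai + ac.
The 27×18 boundary matrix has rank 18 and Smith normal form diag(1,1,1,1,1,1,1,1,1,1,1,1,1,1,1,1,1,2).

Computing H_k = (kernel of ∂_k) / (image of ∂_{k+1}):

  H_0: rank C_0 − rank ∂_1 = 9 − 8 = 1, and the invariant factors of ∂_1 are all 1, so H_0 ≅ Z.
  H_1: rank ker ∂_1 − rank ∂_2 = (27 − 8) − 18 = 1, and ∂_2 has invariant factor 2 > 1, so H_1 ≅ Z ⊕ Z/2.
  H_2: rank ker ∂_2 − rank ∂_3 = (18 − 18) − 0 = 0, and there is no ∂_3, so H_2 ≅ 0.

As a check, the Euler characteristic is 9 − 27 + 18 = 0, which agrees with 1 − 1 + 0 = 0.
(K is a triangulation of the Klein bottle.)

H_0 ≅ Z,  H_1 ≅ Z ⊕ Z/2,  H_2 = 0.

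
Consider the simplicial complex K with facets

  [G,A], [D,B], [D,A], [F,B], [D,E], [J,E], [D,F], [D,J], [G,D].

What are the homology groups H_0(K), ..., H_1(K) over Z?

H_0 = Z,  H_1 = Z^3.

We work with the vertex ordering A < B < D < E < F < G < J. The simplices of K, each written with vertices in increasing order, are:

  0-simplices (7): A, B, D, E, F, G, J
  1-simplices (9): AD, AG, BD, BF, DE, DF, DG, DJ, EJ

giving chain groups C_0 ≅ Z^7, C_1 ≅ Z^9.

Boundary ∂_1: C_1 → C_0 maps an edge to its endpoints' difference, ∂[p,q] = q − p. For instance
  ∂AG = G − A.
The 7×9 boundary matrix has rank 6 and Smith normal form diag(1,1,1,1,1,1).

From H_k ≅ ker(∂_k) / im(∂_{k+1}) we obtain:

  H_0: rank C_0 − rank ∂_1 = 7 − 6 = 1, and the invariant factors of ∂_1 are all 1, so H_0 ≅ Z.
  H_1: rank ker ∂_1 − rank ∂_2 = (9 − 6) − 0 = 3, and there is no ∂_2, so H_1 ≅ Z^3.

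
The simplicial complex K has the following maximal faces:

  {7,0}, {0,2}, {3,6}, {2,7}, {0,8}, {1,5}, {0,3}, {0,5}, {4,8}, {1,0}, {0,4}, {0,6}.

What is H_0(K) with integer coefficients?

H_0 = Z.

Order the vertices as 0 < 1 < 2 < 3 < 4 < 5 < 6 < 7 < 8. Listing each simplex with vertices in this order, K has dimension 1 with simplices:

  0-simplices (9): [0], [1], [2], [3], [4], [5], [6], [7], [8]
  1-simplices (12): [0,1], [0,2], [0,3], [0,4], [0,5], [0,6], [0,7], [0,8], [1,5], [2,7], [3,6], [4,8]

giving chain groups C_0 ≅ Z^9, C_1 ≅ Z^12.

∂_1: C_1 → C_0 sends each edge [p,q] (with p < q) to q − p. For instance
  ∂[0,7] = [7] − [0].
The resulting 9×12 matrix has rank 8, and its Smith normal form has invariant factors (1,1,1,1,1,1,1,1).

Computing H_k = (kernel of ∂_k) / (image of ∂_{k+1}):

  H_0: rank C_0 − rank ∂_1 = 9 − 8 = 1, and the invariant factors of ∂_1 are all 1, so H_0 = Z.

(K is a triangulation of a wedge of 4 circles.)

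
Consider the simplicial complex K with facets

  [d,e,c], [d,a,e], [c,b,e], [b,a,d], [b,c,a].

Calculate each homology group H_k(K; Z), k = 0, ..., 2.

K has 5 vertices, 10 edges, 5 triangles.
rank ∂_0 = 0, rank ∂_1 = 4 ⇒ b_0 = 5 − 0 − 4 = 1; all invariant factors of ∂_1 are 1 so no torsion. So H_0 ≅ Z.
rank ∂_1 = 4, rank ∂_2 = 5 ⇒ b_1 = 10 − 4 − 5 = 1; all invariant factors of ∂_2 are 1 so no torsion. So H_1 ≅ Z.
rank ∂_2 = 5, rank ∂_3 = 0 ⇒ b_2 = 5 − 5 − 0 = 0. So H_2 ≅ 0.

H_0 = Z,  H_1 = Z,  H_2 = 0.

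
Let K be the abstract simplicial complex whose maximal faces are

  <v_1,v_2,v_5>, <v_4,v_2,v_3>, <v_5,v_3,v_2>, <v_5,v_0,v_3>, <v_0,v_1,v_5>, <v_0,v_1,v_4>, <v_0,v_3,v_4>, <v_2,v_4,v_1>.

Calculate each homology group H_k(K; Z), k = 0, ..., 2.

H_0 = Z,  H_1 = 0,  H_2 = Z.

Order the vertices as v_0 < v_1 < v_2 < v_3 < v_4 < v_5. Listing each simplex with vertices in this order, K has dimension 2 with simplices:

  0-simplices (6): [v_0], [v_1], [v_2], [v_3], [v_4], [v_5]
  1-simplices (12): [v_0,v_1], [v_0,v_3], [v_0,v_4], [v_0,v_5], [v_1,v_2], [v_1,v_4], [v_1,v_5], [v_2,v_3], [v_2,v_4], [v_2,v_5], [v_3,v_4], [v_3,v_5]
  2-simplices (8): [v_0,v_1,v_4], [v_0,v_1,v_5], [v_0,v_3,v_4], [v_0,v_3,v_5], [v_1,v_2,v_4], [v_1,v_2,v_5], [v_2,v_3,v_4], [v_2,v_3,v_5]

Hence C_0 ≅ Z^6, C_1 ≅ Z^12, C_2 ≅ Z^8.

The boundary map ∂_1: C_1 → C_0 is given by ∂[p,q] = [q] − [p]. For instance
  ∂[v_2,v_5] = [v_5] − [v_2].
The resulting 6×12 matrix has rank 5, and its Smith normal form has invariant factors (1,1,1,1,1).

Boundary ∂_2: C_2 → C_1 acts by ∂[p,q,r] = [q,r] − [p,r] + [p,q]. For instance
  ∂[v_0,v_3,v_4] = [v_3,v_4] − [v_0,v_4] + [v_0,v_3],
  ∂[v_1,v_2,v_4] = [v_2,v_4] − [v_1,v_4] + [v_1,v_2].
As a 12×8 matrix over Z this has rank 7, with invariant factors (1,1,1,1,1,1,1).

Computing H_k = (kernel of ∂_k) / (image of ∂_{k+1}):

  H_0: rank C_0 − rank ∂_1 = 6 − 5 = 1, and the invariant factors of ∂_1 are all 1, so H_0 = Z.
  H_1: rank ker ∂_1 − rank ∂_2 = (12 − 5) − 7 = 0, and the invariant factors of ∂_2 are all 1, so H_1 = 0.
  H_2: rank ker ∂_2 − rank ∂_3 = (8 − 7) − 0 = 1, and there is no ∂_3, so H_2 = Z.

As a check, the Euler characteristic is 6 − 12 + 8 = 2, which agrees with 1 − 0 + 1 = 2.
(K is a triangulation of the 2-sphere S^2.)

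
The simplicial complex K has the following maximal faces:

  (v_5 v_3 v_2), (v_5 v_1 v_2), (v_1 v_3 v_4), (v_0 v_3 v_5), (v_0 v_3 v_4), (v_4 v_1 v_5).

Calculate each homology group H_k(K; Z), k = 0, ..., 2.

H_0 ≅ Z,  H_1 ≅ Z,  H_2 = 0.

Fix the vertex order v_0 < v_1 < v_2 < v_3 < v_4 < v_5 and write every simplex with vertices in increasing order. Then dim K = 2 and the simplices of K are:

  0-simplices (6): [v_0], [v_1], [v_2], [v_3], [v_4], [v_5]
  1-simplices (12): [v_0,v_3], [v_0,v_4], [v_0,v_5], [v_1,v_2], [v_1,v_3], [v_1,v_4], [v_1,v_5], [v_2,v_3], [v_2,v_5], [v_3,v_4], [v_3,v_5], [v_4,v_5]
  2-simplices (6): [v_0,v_3,v_4], [v_0,v_3,v_5], [v_1,v_2,v_5], [v_1,v_3,v_4], [v_1,v_4,v_5], [v_2,v_3,v_5]

so the chain groups are C_0 ≅ Z^6, C_1 ≅ Z^12, C_2 ≅ Z^6.

Boundary ∂_1: C_1 → C_0 is given by ∂[p,q] = [q] − [p]. For instance
  ∂[v_3,v_4] = [v_4] − [v_3].
As a 6×12 matrix over Z this has rank 5, with invariant factors (1,1,1,1,1).

∂_2: C_2 → C_1 sends each 2-simplex [p,q,r] to [q,r] − [p,r] + [p,q]. For instance
  ∂[v_1,v_4,v_5] = [v_4,v_5] − [v_1,v_5] + [v_1,v_4],
  ∂[v_0,v_3,v_4] = [v_3,v_4] − [v_0,v_4] + [v_0,v_3].
The resulting 12×6 matrix has rank 6, and its Smith normal form has invariant factors (1,1,1,1,1,1).

From H_k ≅ ker(∂_k) / im(∂_{k+1}) we obtain:

  H_0: rank C_0 − rank ∂_1 = 6 − 5 = 1, and the invariant factors of ∂_1 are all 1, so H_0 ≅ Z.
  H_1: rank ker ∂_1 − rank ∂_2 = (12 − 5) − 6 = 1, and the invariant factors of ∂_2 are all 1, so H_1 ≅ Z.
  H_2: rank ker ∂_2 − rank ∂_3 = (6 − 6) − 0 = 0, and there is no ∂_3, so H_2 ≅ 0.

(K is a triangulation of the cylinder S^1 x I.)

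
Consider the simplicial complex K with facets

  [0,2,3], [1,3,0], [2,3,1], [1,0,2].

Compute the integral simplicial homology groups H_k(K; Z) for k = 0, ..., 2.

Order the vertices as 0 < 1 < 2 < 3. Listing each simplex with vertices in this order, K has dimension 2 with simplices:

  0-simplices (4): [0], [1], [2], [3]
  1-simplices (6): [0,1], [0,2], [0,3], [1,2], [1,3], [2,3]
  2-simplices (4): [0,1,2], [0,1,3], [0,2,3], [1,2,3]

so the chain groups are C_0 ≅ Z^4, C_1 ≅ Z^6, C_2 ≅ Z^4.

The boundary map ∂_1: C_1 → C_0 is given by ∂[p,q] = [q] − [p]. For instance
  ∂[2,3] = [3] − [2].
The resulting 4×6 matrix has rank 3, and its Smith normal form has invariant factors (1,1,1).

∂_2: C_2 → C_1 sends each 2-simplex [p,q,r] to [q,r] − [p,r] + [p,q]. For instance
  ∂[0,1,3] = [1,3] − [0,3] + [0,1],
  ∂[0,2,3] = [2,3] − [0,3] + [0,2].
The resulting 6×4 matrix has rank 3, and its Smith normal form has invariant factors (1,1,1).

Computing H_k = (kernel of ∂_k) / (image of ∂_{k+1}):

  H_0: rank C_0 − rank ∂_1 = 4 − 3 = 1, and the invariant factors of ∂_1 are all 1, so H_0 = Z.
  H_1: rank ker ∂_1 − rank ∂_2 = (6 − 3) − 3 = 0, and the invariant factors of ∂_2 are all 1, so H_1 = 0.
  H_2: rank ker ∂_2 − rank ∂_3 = (4 − 3) − 0 = 1, and there is no ∂_3, so H_2 = Z.

As a check, the Euler characteristic is 4 − 6 + 4 = 2, which agrees with 1 − 0 + 1 = 2.

H_0 ≅ Z,  H_1 = 0,  H_2 ≅ Z.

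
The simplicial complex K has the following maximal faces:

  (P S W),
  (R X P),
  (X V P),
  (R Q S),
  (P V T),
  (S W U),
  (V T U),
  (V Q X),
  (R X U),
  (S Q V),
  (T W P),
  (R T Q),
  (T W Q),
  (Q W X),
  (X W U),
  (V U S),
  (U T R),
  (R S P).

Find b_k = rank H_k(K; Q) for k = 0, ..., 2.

K has 9 vertices, 27 edges, 18 triangles.
rank ∂_0 = 0, rank ∂_1 = 8 ⇒ b_0 = 9 − 0 − 8 = 1; all invariant factors of ∂_1 are 1 so no torsion. So H_0 ≅ Z.
rank ∂_1 = 8, rank ∂_2 = 17 ⇒ b_1 = 27 − 8 − 17 = 2; all invariant factors of ∂_2 are 1 so no torsion. So H_1 ≅ Z^2.
rank ∂_2 = 17, rank ∂_3 = 0 ⇒ b_2 = 18 − 17 − 0 = 1. So H_2 ≅ Z.

b_0 = 1, b_1 = 2, b_2 = 1.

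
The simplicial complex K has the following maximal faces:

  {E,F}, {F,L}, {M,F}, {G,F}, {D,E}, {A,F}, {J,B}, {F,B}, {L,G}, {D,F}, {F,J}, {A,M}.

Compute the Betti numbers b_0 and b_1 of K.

Order the vertices as A < B < D < E < F < G < J < L < M. Listing each simplex with vertices in this order, K has dimension 1 with simplices:

  0-simplices (9): A, B, D, E, F, G, J, L, M
  1-simplices (12): AF, AM, BF, BJ, DE, DF, EF, FG, FJ, FL, FM, GL

Hence C_0 ≅ Z^9, C_1 ≅ Z^12.

∂_1: C_1 → C_0 sends each edge [p,q] (with p < q) to q − p.
The resulting 9×12 matrix has rank 8, and its Smith normal form has invariant factors (1,1,1,1,1,1,1,1).

Computing H_k = (kernel of ∂_k) / (image of ∂_{k+1}):

  H_0: rank C_0 − rank ∂_1 = 9 − 8 = 1, and the invariant factors of ∂_1 are all 1, so H_0 = Z.
  H_1: rank ker ∂_1 − rank ∂_2 = (12 − 8) − 0 = 4, and there is no ∂_2, so H_1 = Z^4.

Hence the Betti numbers are b_0 = 1, b_1 = 4.

b_0 = 1, b_1 = 4.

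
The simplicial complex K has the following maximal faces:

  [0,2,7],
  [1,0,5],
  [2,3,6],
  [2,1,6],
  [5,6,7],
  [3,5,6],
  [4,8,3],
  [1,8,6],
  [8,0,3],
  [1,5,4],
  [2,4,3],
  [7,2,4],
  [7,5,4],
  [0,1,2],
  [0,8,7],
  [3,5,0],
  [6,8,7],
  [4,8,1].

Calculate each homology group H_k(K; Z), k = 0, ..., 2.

H_0 = Z,  H_1 = Z^2,  H_2 = Z.

Take the total order 0 < 1 < 2 < 3 < 4 < 5 < 6 < 7 < 8 on the vertex set. Then K (dimension 2) consists of the simplices:

  0-simplices (9): [0], [1], [2], [3], [4], [5], [6], [7], [8]
  1-simplices (27): (27 of them)
  2-simplices (18): [0,1,2], [0,1,5], [0,2,7], [0,3,5], [0,3,8], [0,7,8], [1,2,6], [1,4,5], [1,4,8], [1,6,8], [2,3,4], [2,3,6], [2,4,7], [3,4,8], [3,5,6], [4,5,7], [5,6,7], [6,7,8]

giving chain groups C_0 ≅ Z^9, C_1 ≅ Z^27, C_2 ≅ Z^18.

Boundary ∂_1: C_1 → C_0 is given by ∂[p,q] = [q] − [p]. For instance
  ∂[2,7] = [7] − [2].
The resulting 9×27 matrix has rank 8, and its Smith normal form has invariant factors (1,1,1,1,1,1,1,1).

Boundary ∂_2: C_2 → C_1 maps a triangle to the signed sum of its edges. For instance
  ∂[0,2,7] = [2,7] − [0,7] + [0,2],
  ∂[0,1,5] = [1,5] − [0,5] + [0,1].
This gives a 27×18 integer matrix of rank 17; reducing to Smith normal form yields diagonal entries (1,1,1,1,1,1,1,1,1,1,1,1,1,1,1,1,1).

Computing H_k = (kernel of ∂_k) / (image of ∂_{k+1}):

  H_0: rank C_0 − rank ∂_1 = 9 − 8 = 1, and the invariant factors of ∂_1 are all 1, so H_0 = Z.
  H_1: rank ker ∂_1 − rank ∂_2 = (27 − 8) − 17 = 2, and the invariant factors of ∂_2 are all 1, so H_1 = Z^2.
  H_2: rank ker ∂_2 − rank ∂_3 = (18 − 17) − 0 = 1, and there is no ∂_3, so H_2 = Z.

As a check, the Euler characteristic is 9 − 27 + 18 = 0, which agrees with 1 − 2 + 1 = 0.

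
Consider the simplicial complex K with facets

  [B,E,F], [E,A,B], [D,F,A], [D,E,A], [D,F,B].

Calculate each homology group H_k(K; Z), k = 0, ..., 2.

H_0 ≅ Z,  H_1 ≅ Z,  H_2 = 0.

K has 5 vertices, 10 edges, 5 triangles.
rank ∂_0 = 0, rank ∂_1 = 4 ⇒ b_0 = 5 − 0 − 4 = 1; all invariant factors of ∂_1 are 1 so no torsion. So H_0 ≅ Z.
rank ∂_1 = 4, rank ∂_2 = 5 ⇒ b_1 = 10 − 4 − 5 = 1; all invariant factors of ∂_2 are 1 so no torsion. So H_1 ≅ Z.
rank ∂_2 = 5, rank ∂_3 = 0 ⇒ b_2 = 5 − 5 − 0 = 0. So H_2 ≅ 0.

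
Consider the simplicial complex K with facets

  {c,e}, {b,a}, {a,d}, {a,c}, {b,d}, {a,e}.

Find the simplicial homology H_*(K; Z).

We work with the vertex ordering a < b < c < d < e. The simplices of K, each written with vertices in increasing order, are:

  0-simplices (5): a, b, c, d, e
  1-simplices (6): ab, ac, ad, ae, bd, ce

Hence C_0 ≅ Z^5, C_1 ≅ Z^6.

The boundary map ∂_1: C_1 → C_0 is given by ∂[p,q] = [q] − [p]. For instance
  ∂ab = b − a.
This gives a 5×6 integer matrix of rank 4; reducing to Smith normal form yields diagonal entries (1,1,1,1).

Now H_k = ker ∂_k / im ∂_{k+1}, so:

  H_0: rank C_0 − rank ∂_1 = 5 − 4 = 1, and the invariant factors of ∂_1 are all 1, so H_0 = Z.
  H_1: rank ker ∂_1 − rank ∂_2 = (6 − 4) − 0 = 2, and there is no ∂_2, so H_1 = Z^2.

(K is a triangulation of a wedge of 2 circles.)

H_0 ≅ Z,  H_1 ≅ Z^2.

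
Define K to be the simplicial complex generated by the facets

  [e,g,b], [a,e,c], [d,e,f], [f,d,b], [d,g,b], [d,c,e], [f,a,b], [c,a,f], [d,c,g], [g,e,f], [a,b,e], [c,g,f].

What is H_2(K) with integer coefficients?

H_2 = 0.

Take the total order a < b < c < d < e < f < g on the vertex set. Then K (dimension 2) consists of the simplices:

  0-simplices (7): a, b, c, d, e, f, g
  1-simplices (18): ab, ac, ae, af, bd, be, bf, bg, cd, ce, cf, cg, de, df, dg, ef, eg, fg
  2-simplices (12): abe, abf, ace, acf, bdf, bdg, beg, cde, cdg, cfg, def, efg

giving chain groups C_0 ≅ Z^7, C_1 ≅ Z^18, C_2 ≅ Z^12.

∂_1: C_1 → C_0 maps an edge to its endpoints' difference, ∂[p,q] = q − p. For instance
  ∂fg = g − f.
The 7×18 boundary matrix has rank 6 and Smith normal form diag(1,1,1,1,1,1).

∂_2: C_2 → C_1 maps a triangle to the signed sum of its edges. For instance
  ∂abf = bf − af + ab,
  ∂ace = ce − ae + ac.
As a 18×12 matrix over Z this has rank 12, with invariant factors (1,1,1,1,1,1,1,1,1,1,1,2).

Reading off H_k = ker ∂_k / im ∂_{k+1}:

  H_2: rank ker ∂_2 − rank ∂_3 = (12 − 12) − 0 = 0, and there is no ∂_3, so H_2 = 0.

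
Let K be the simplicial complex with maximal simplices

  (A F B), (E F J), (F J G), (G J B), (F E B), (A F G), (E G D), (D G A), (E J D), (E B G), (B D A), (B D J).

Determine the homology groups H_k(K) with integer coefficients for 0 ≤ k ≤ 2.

Take the total order A < B < D < E < F < G < J on the vertex set. Then K (dimension 2) consists of the simplices:

  0-simplices (7): A, B, D, E, F, G, J
  1-simplices (18): AB, AD, AF, AG, BD, BE, BF, BG, BJ, DE, DG, DJ, EF, EG, EJ, FG, FJ, GJ
  2-simplices (12): ABD, ABF, ADG, AFG, BDJ, BEF, BEG, BGJ, DEG, DEJ, EFJ, FGJ

so the chain groups are C_0 ≅ Z^7, C_1 ≅ Z^18, C_2 ≅ Z^12.

The boundary map ∂_1: C_1 → C_0 sends each edge [p,q] (with p < q) to q − p.
The 7×18 boundary matrix has rank 6 and Smith normal form diag(1,1,1,1,1,1).

∂_2: C_2 → C_1 sends each 2-simplex [p,q,r] to [q,r] − [p,r] + [p,q]. For instance
  ∂BEF = EF − BF + BE,
  ∂ABD = BD − AD + AB.
The 18×12 boundary matrix has rank 12 and Smith normal form diag(1,1,1,1,1,1,1,1,1,1,1,2).

From H_k ≅ ker(∂_k) / im(∂_{k+1}) we obtain:

  H_0: rank C_0 − rank ∂_1 = 7 − 6 = 1, and the invariant factors of ∂_1 are all 1, so H_0 ≅ Z.
  H_1: rank ker ∂_1 − rank ∂_2 = (18 − 6) − 12 = 0, and ∂_2 has invariant factor 2 > 1, so H_1 ≅ Z/2Z.
  H_2: rank ker ∂_2 − rank ∂_3 = (12 − 12) − 0 = 0, and there is no ∂_3, so H_2 ≅ 0.

H_0 = Z,  H_1 = Z/2Z,  H_2 = 0.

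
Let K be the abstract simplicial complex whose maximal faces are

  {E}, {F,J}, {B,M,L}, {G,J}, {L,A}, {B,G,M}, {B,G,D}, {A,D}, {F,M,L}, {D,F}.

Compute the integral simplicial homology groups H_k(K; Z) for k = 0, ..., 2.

H_0 ≅ Z^2,  H_1 ≅ Z^3,  H_2 = 0.

Take the total order A < B < D < E < F < G < J < L < M on the vertex set. Then K (dimension 2) consists of the simplices:

  0-simplices (9): A, B, D, E, F, G, J, L, M
  1-simplices (14): AD, AL, BD, BG, BL, BM, DF, DG, FJ, FL, FM, GJ, GM, LM
  2-simplices (4): BDG, BGM, BLM, FLM

so the chain groups are C_0 ≅ Z^9, C_1 ≅ Z^14, C_2 ≅ Z^4.

The boundary map ∂_1: C_1 → C_0 sends each edge [p,q] (with p < q) to q − p. For instance
  ∂BG = G − B.
As a 9×14 matrix over Z this has rank 7, with invariant factors (1,1,1,1,1,1,1).

∂_2: C_2 → C_1 sends each 2-simplex [p,q,r] to [q,r] − [p,r] + [p,q]. For instance
  ∂BGM = GM − BM + BG,
  ∂BDG = DG − BG + BD.
The 14×4 boundary matrix has rank 4 and Smith normal form diag(1,1,1,1).

Computing H_k = (kernel of ∂_k) / (image of ∂_{k+1}):

  H_0: rank C_0 − rank ∂_1 = 9 − 7 = 2, and the invariant factors of ∂_1 are all 1, so H_0 ≅ Z^2.
  H_1: rank ker ∂_1 − rank ∂_2 = (14 − 7) − 4 = 3, and the invariant factors of ∂_2 are all 1, so H_1 ≅ Z^3.
  H_2: rank ker ∂_2 − rank ∂_3 = (4 − 4) − 0 = 0, and there is no ∂_3, so H_2 ≅ 0.

As a check, the Euler characteristic is 9 − 14 + 4 = -1, which agrees with 2 − 3 + 0 = -1.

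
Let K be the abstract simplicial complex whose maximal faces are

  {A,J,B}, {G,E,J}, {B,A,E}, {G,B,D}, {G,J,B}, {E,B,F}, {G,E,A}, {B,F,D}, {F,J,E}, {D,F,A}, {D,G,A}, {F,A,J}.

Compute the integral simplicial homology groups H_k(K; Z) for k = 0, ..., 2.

Take the total order A < B < D < E < F < G < J on the vertex set. Then K (dimension 2) consists of the simplices:

  0-simplices (7): A, B, D, E, F, G, J
  1-simplices (18): AB, AD, AE, AF, AG, AJ, BD, BE, BF, BG, BJ, DF, DG, EF, EG, EJ, FJ, GJ
  2-simplices (12): ABE, ABJ, ADF, ADG, AEG, AFJ, BDF, BDG, BEF, BGJ, EFJ, EGJ

Hence C_0 ≅ Z^7, C_1 ≅ Z^18, C_2 ≅ Z^12.

∂_1: C_1 → C_0 maps an edge to its endpoints' difference, ∂[p,q] = q − p.
As a 7×18 matrix over Z this has rank 6, with invariant factors (1,1,1,1,1,1).

Boundary ∂_2: C_2 → C_1 acts by ∂[p,q,r] = [q,r] − [p,r] + [p,q]. For instance
  ∂BGJ = GJ − BJ + BG,
  ∂AFJ = FJ − AJ + AF.
The 18×12 boundary matrix has rank 12 and Smith normal form diag(1,1,1,1,1,1,1,1,1,1,1,2).

Now H_k = ker ∂_k / im ∂_{k+1}, so:

  H_0: rank C_0 − rank ∂_1 = 7 − 6 = 1, and the invariant factors of ∂_1 are all 1, so H_0 = Z.
  H_1: rank ker ∂_1 − rank ∂_2 = (18 − 6) − 12 = 0, and ∂_2 has invariant factor 2 > 1, so H_1 = Z/2.
  H_2: rank ker ∂_2 − rank ∂_3 = (12 − 12) − 0 = 0, and there is no ∂_3, so H_2 = 0.

As a check, the Euler characteristic is 7 − 18 + 12 = 1, which agrees with 1 − 0 + 0 = 1.
(K is a triangulation of the real projective plane RP^2.)

H_0 ≅ Z,  H_1 ≅ Z/2,  H_2 = 0.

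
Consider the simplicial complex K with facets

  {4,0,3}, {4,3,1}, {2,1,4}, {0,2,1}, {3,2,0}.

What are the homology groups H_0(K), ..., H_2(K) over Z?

We work with the vertex ordering 0 < 1 < 2 < 3 < 4. The simplices of K, each written with vertices in increasing order, are:

  0-simplices (5): [0], [1], [2], [3], [4]
  1-simplices (10): [0,1], [0,2], [0,3], [0,4], [1,2], [1,3], [1,4], [2,3], [2,4], [3,4]
  2-simplices (5): [0,1,2], [0,2,3], [0,3,4], [1,2,4], [1,3,4]

giving chain groups C_0 ≅ Z^5, C_1 ≅ Z^10, C_2 ≅ Z^5.

The boundary map ∂_1: C_1 → C_0 maps an edge to its endpoints' difference, ∂[p,q] = q − p.
The resulting 5×10 matrix has rank 4, and its Smith normal form has invariant factors (1,1,1,1).

∂_2: C_2 → C_1 acts by ∂[p,q,r] = [q,r] − [p,r] + [p,q]. For instance
  ∂[1,3,4] = [3,4] − [1,4] + [1,3],
  ∂[0,3,4] = [3,4] − [0,4] + [0,3].
The resulting 10×5 matrix has rank 5, and its Smith normal form has invariant factors (1,1,1,1,1).

Reading off H_k = ker ∂_k / im ∂_{k+1}:

  H_0: rank C_0 − rank ∂_1 = 5 − 4 = 1, and the invariant factors of ∂_1 are all 1, so H_0 ≅ Z.
  H_1: rank ker ∂_1 − rank ∂_2 = (10 − 4) − 5 = 1, and the invariant factors of ∂_2 are all 1, so H_1 ≅ Z.
  H_2: rank ker ∂_2 − rank ∂_3 = (5 − 5) − 0 = 0, and there is no ∂_3, so H_2 ≅ 0.

H_0 = Z,  H_1 = Z,  H_2 = 0.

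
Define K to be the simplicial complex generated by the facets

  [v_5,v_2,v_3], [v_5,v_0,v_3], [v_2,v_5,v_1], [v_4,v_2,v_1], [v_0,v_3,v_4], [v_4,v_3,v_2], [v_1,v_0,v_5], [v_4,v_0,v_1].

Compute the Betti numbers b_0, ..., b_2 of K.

b_0 = 1, b_1 = 0, b_2 = 1.

Order the vertices as v_0 < v_1 < v_2 < v_3 < v_4 < v_5. Listing each simplex with vertices in this order, K has dimension 2 with simplices:

  0-simplices (6): [v_0], [v_1], [v_2], [v_3], [v_4], [v_5]
  1-simplices (12): [v_0,v_1], [v_0,v_3], [v_0,v_4], [v_0,v_5], [v_1,v_2], [v_1,v_4], [v_1,v_5], [v_2,v_3], [v_2,v_4], [v_2,v_5], [v_3,v_4], [v_3,v_5]
  2-simplices (8): [v_0,v_1,v_4], [v_0,v_1,v_5], [v_0,v_3,v_4], [v_0,v_3,v_5], [v_1,v_2,v_4], [v_1,v_2,v_5], [v_2,v_3,v_4], [v_2,v_3,v_5]

giving chain groups C_0 ≅ Z^6, C_1 ≅ Z^12, C_2 ≅ Z^8.

Boundary ∂_1: C_1 → C_0 maps an edge to its endpoints' difference, ∂[p,q] = q − p.
The 6×12 boundary matrix has rank 5 and Smith normal form diag(1,1,1,1,1).

∂_2: C_2 → C_1 sends each 2-simplex [p,q,r] to [q,r] − [p,r] + [p,q]. For instance
  ∂[v_1,v_2,v_5] = [v_2,v_5] − [v_1,v_5] + [v_1,v_2],
  ∂[v_1,v_2,v_4] = [v_2,v_4] − [v_1,v_4] + [v_1,v_2].
As a 12×8 matrix over Z this has rank 7, with invariant factors (1,1,1,1,1,1,1).

Computing H_k = (kernel of ∂_k) / (image of ∂_{k+1}):

  H_0: rank C_0 − rank ∂_1 = 6 − 5 = 1, and the invariant factors of ∂_1 are all 1, so H_0 ≅ Z.
  H_1: rank ker ∂_1 − rank ∂_2 = (12 − 5) − 7 = 0, and the invariant factors of ∂_2 are all 1, so H_1 ≅ 0.
  H_2: rank ker ∂_2 − rank ∂_3 = (8 − 7) − 0 = 1, and there is no ∂_3, so H_2 ≅ Z.

As a check, the Euler characteristic is 6 − 12 + 8 = 2, which agrees with 1 − 0 + 1 = 2.

Hence the Betti numbers are b_0 = 1, b_1 = 0, b_2 = 1.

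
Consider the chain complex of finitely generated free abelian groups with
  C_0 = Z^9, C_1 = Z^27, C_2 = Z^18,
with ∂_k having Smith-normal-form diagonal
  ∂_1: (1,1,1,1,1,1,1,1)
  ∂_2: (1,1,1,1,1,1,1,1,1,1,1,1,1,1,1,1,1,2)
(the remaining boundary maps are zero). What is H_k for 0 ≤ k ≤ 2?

H_0 ≅ Z,  H_1 ≅ Z × Z/2,  H_2 = 0.

H_0: b_0 = 9 − 0 − 8 = 1; torsion from ∂_1 factors > 1: none. So H_0 ≅ Z.
H_1: b_1 = 27 − 8 − 18 = 1; torsion from ∂_2 factors > 1: [2]. So H_1 ≅ Z × Z/2.
H_2: b_2 = 18 − 18 − 0 = 0; torsion from ∂_3 factors > 1: none. So H_2 ≅ 0.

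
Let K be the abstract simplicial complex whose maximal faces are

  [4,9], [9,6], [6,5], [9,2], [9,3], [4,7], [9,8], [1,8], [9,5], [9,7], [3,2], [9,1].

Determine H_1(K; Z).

Fix the vertex order 1 < 2 < 3 < 4 < 5 < 6 < 7 < 8 < 9 and write every simplex with vertices in increasing order. Then dim K = 1 and the simplices of K are:

  0-simplices (9): [1], [2], [3], [4], [5], [6], [7], [8], [9]
  1-simplices (12): [1,8], [1,9], [2,3], [2,9], [3,9], [4,7], [4,9], [5,6], [5,9], [6,9], [7,9], [8,9]

so the chain groups are C_0 ≅ Z^9, C_1 ≅ Z^12.

Boundary ∂_1: C_1 → C_0 maps an edge to its endpoints' difference, ∂[p,q] = q − p.
This gives a 9×12 integer matrix of rank 8; reducing to Smith normal form yields diagonal entries (1,1,1,1,1,1,1,1).

Computing H_k = (kernel of ∂_k) / (image of ∂_{k+1}):

  H_1: rank ker ∂_1 − rank ∂_2 = (12 − 8) − 0 = 4, and there is no ∂_2, so H_1 = Z^4.

H_1 = Z^4.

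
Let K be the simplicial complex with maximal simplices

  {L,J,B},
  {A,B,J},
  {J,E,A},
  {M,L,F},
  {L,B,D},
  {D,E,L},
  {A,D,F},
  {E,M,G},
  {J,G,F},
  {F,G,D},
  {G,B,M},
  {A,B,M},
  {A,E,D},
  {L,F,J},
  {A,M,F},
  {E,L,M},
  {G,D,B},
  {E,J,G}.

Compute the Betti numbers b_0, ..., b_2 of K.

K has 9 vertices, 27 edges, 18 triangles.
rank ∂_0 = 0, rank ∂_1 = 8 ⇒ b_0 = 9 − 0 − 8 = 1; all invariant factors of ∂_1 are 1 so no torsion. So H_0 ≅ Z.
rank ∂_1 = 8, rank ∂_2 = 17 ⇒ b_1 = 27 − 8 − 17 = 2; all invariant factors of ∂_2 are 1 so no torsion. So H_1 ≅ Z^2.
rank ∂_2 = 17, rank ∂_3 = 0 ⇒ b_2 = 18 − 17 − 0 = 1. So H_2 ≅ Z.

b_0 = 1, b_1 = 2, b_2 = 1.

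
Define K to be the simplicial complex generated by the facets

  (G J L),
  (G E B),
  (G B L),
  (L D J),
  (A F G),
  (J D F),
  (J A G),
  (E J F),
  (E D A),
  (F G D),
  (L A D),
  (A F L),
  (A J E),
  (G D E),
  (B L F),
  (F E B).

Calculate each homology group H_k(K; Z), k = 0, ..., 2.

Take the total order A < B < D < E < F < G < J < L on the vertex set. Then K (dimension 2) consists of the simplices:

  0-simplices (8): A, B, D, E, F, G, J, L
  1-simplices (24): AD, AE, AF, AG, AJ, AL, BE, BF, BG, BL, DE, DF, DG, DJ, DL, EF, EG, EJ, FG, FJ, FL, GJ, GL, JL
  2-simplices (16): ADE, ADL, AEJ, AFG, AFL, AGJ, BEF, BEG, BFL, BGL, DEG, DFG, DFJ, DJL, EFJ, GJL

so the chain groups are C_0 ≅ Z^8, C_1 ≅ Z^24, C_2 ≅ Z^16.

The boundary map ∂_1: C_1 → C_0 sends each edge [p,q] (with p < q) to q − p.
The resulting 8×24 matrix has rank 7, and its Smith normal form has invariant factors (1,1,1,1,1,1,1).

Boundary ∂_2: C_2 → C_1 acts by ∂[p,q,r] = [q,r] − [p,r] + [p,q]. For instance
  ∂DFG = FG − DG + DF,
  ∂ADE = DE − AE + AD.
This gives a 24×16 integer matrix of rank 15; reducing to Smith normal form yields diagonal entries (1,1,1,1,1,1,1,1,1,1,1,1,1,1,1).

Computing H_k = (kernel of ∂_k) / (image of ∂_{k+1}):

  H_0: rank C_0 − rank ∂_1 = 8 − 7 = 1, and the invariant factors of ∂_1 are all 1, so H_0 = Z.
  H_1: rank ker ∂_1 − rank ∂_2 = (24 − 7) − 15 = 2, and the invariant factors of ∂_2 are all 1, so H_1 = Z^2.
  H_2: rank ker ∂_2 − rank ∂_3 = (16 − 15) − 0 = 1, and there is no ∂_3, so H_2 = Z.

As a check, the Euler characteristic is 8 − 24 + 16 = 0, which agrees with 1 − 2 + 1 = 0.
(K is a triangulation of the torus T^2.)

H_0 = Z,  H_1 = Z^2,  H_2 = Z.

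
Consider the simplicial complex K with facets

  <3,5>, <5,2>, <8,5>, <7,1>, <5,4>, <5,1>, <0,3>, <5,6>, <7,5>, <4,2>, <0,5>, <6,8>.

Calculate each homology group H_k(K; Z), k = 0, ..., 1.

We work with the vertex ordering 0 < 1 < 2 < 3 < 4 < 5 < 6 < 7 < 8. The simplices of K, each written with vertices in increasing order, are:

  0-simplices (9): [0], [1], [2], [3], [4], [5], [6], [7], [8]
  1-simplices (12): [0,3], [0,5], [1,5], [1,7], [2,4], [2,5], [3,5], [4,5], [5,6], [5,7], [5,8], [6,8]

so the chain groups are C_0 ≅ Z^9, C_1 ≅ Z^12.

Boundary ∂_1: C_1 → C_0 is given by ∂[p,q] = [q] − [p]. For instance
  ∂[5,8] = [8] − [5].
The resulting 9×12 matrix has rank 8, and its Smith normal form has invariant factors (1,1,1,1,1,1,1,1).

Computing H_k = (kernel of ∂_k) / (image of ∂_{k+1}):

  H_0: rank C_0 − rank ∂_1 = 9 − 8 = 1, and the invariant factors of ∂_1 are all 1, so H_0 = Z.
  H_1: rank ker ∂_1 − rank ∂_2 = (12 − 8) − 0 = 4, and there is no ∂_2, so H_1 = Z^4.

H_0 = Z,  H_1 = Z^4.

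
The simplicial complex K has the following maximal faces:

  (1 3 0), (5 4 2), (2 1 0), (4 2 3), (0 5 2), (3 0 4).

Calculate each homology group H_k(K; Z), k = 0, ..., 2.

H_0 = Z,  H_1 = Z,  H_2 = 0.

Order the vertices as 0 < 1 < 2 < 3 < 4 < 5. Listing each simplex with vertices in this order, K has dimension 2 with simplices:

  0-simplices (6): [0], [1], [2], [3], [4], [5]
  1-simplices (12): [0,1], [0,2], [0,3], [0,4], [0,5], [1,2], [1,3], [2,3], [2,4], [2,5], [3,4], [4,5]
  2-simplices (6): [0,1,2], [0,1,3], [0,2,5], [0,3,4], [2,3,4], [2,4,5]

so the chain groups are C_0 ≅ Z^6, C_1 ≅ Z^12, C_2 ≅ Z^6.

∂_1: C_1 → C_0 sends each edge [p,q] (with p < q) to q − p. For instance
  ∂[1,3] = [3] − [1].
The resulting 6×12 matrix has rank 5, and its Smith normal form has invariant factors (1,1,1,1,1).

∂_2: C_2 → C_1 maps a triangle to the signed sum of its edges. For instance
  ∂[0,1,2] = [1,2] − [0,2] + [0,1],
  ∂[2,3,4] = [3,4] − [2,4] + [2,3].
The 12×6 boundary matrix has rank 6 and Smith normal form diag(1,1,1,1,1,1).

Computing H_k = (kernel of ∂_k) / (image of ∂_{k+1}):

  H_0: rank C_0 − rank ∂_1 = 6 − 5 = 1, and the invariant factors of ∂_1 are all 1, so H_0 = Z.
  H_1: rank ker ∂_1 − rank ∂_2 = (12 − 5) − 6 = 1, and the invariant factors of ∂_2 are all 1, so H_1 = Z.
  H_2: rank ker ∂_2 − rank ∂_3 = (6 − 6) − 0 = 0, and there is no ∂_3, so H_2 = 0.

As a check, the Euler characteristic is 6 − 12 + 6 = 0, which agrees with 1 − 1 + 0 = 0.
(K is a triangulation of the cylinder S^1 x I.)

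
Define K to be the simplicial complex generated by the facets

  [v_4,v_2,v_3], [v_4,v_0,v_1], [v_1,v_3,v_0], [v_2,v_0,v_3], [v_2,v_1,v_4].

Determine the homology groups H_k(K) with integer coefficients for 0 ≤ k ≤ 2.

H_0 = Z,  H_1 = Z,  H_2 = 0.

We work with the vertex ordering v_0 < v_1 < v_2 < v_3 < v_4. The simplices of K, each written with vertices in increasing order, are:

  0-simplices (5): [v_0], [v_1], [v_2], [v_3], [v_4]
  1-simplices (10): [v_0,v_1], [v_0,v_2], [v_0,v_3], [v_0,v_4], [v_1,v_2], [v_1,v_3], [v_1,v_4], [v_2,v_3], [v_2,v_4], [v_3,v_4]
  2-simplices (5): [v_0,v_1,v_3], [v_0,v_1,v_4], [v_0,v_2,v_3], [v_1,v_2,v_4], [v_2,v_3,v_4]

Hence C_0 ≅ Z^5, C_1 ≅ Z^10, C_2 ≅ Z^5.

∂_1: C_1 → C_0 is given by ∂[p,q] = [q] − [p]. For instance
  ∂[v_1,v_2] = [v_2] − [v_1].
The resulting 5×10 matrix has rank 4, and its Smith normal form has invariant factors (1,1,1,1).

Boundary ∂_2: C_2 → C_1 acts by ∂[p,q,r] = [q,r] − [p,r] + [p,q]. For instance
  ∂[v_0,v_1,v_3] = [v_1,v_3] − [v_0,v_3] + [v_0,v_1],
  ∂[v_2,v_3,v_4] = [v_3,v_4] − [v_2,v_4] + [v_2,v_3].
The 10×5 boundary matrix has rank 5 and Smith normal form diag(1,1,1,1,1).

Now H_k = ker ∂_k / im ∂_{k+1}, so:

  H_0: rank C_0 − rank ∂_1 = 5 − 4 = 1, and the invariant factors of ∂_1 are all 1, so H_0 ≅ Z.
  H_1: rank ker ∂_1 − rank ∂_2 = (10 − 4) − 5 = 1, and the invariant factors of ∂_2 are all 1, so H_1 ≅ Z.
  H_2: rank ker ∂_2 − rank ∂_3 = (5 − 5) − 0 = 0, and there is no ∂_3, so H_2 ≅ 0.

As a check, the Euler characteristic is 5 − 10 + 5 = 0, which agrees with 1 − 1 + 0 = 0.
(K is a triangulation of the Möbius band.)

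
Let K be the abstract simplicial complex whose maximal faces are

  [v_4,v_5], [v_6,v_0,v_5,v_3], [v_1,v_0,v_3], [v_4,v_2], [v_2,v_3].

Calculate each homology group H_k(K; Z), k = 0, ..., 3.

K has 7 vertices, 11 edges, 5 triangles, 1 3-simplex.
rank ∂_0 = 0, rank ∂_1 = 6 ⇒ b_0 = 7 − 0 − 6 = 1; all invariant factors of ∂_1 are 1 so no torsion. So H_0 ≅ Z.
rank ∂_1 = 6, rank ∂_2 = 4 ⇒ b_1 = 11 − 6 − 4 = 1; all invariant factors of ∂_2 are 1 so no torsion. So H_1 ≅ Z.
rank ∂_2 = 4, rank ∂_3 = 1 ⇒ b_2 = 5 − 4 − 1 = 0; all invariant factors of ∂_3 are 1 so no torsion. So H_2 ≅ 0.
rank ∂_3 = 1, rank ∂_4 = 0 ⇒ b_3 = 1 − 1 − 0 = 0. So H_3 ≅ 0.

H_0 ≅ Z,  H_1 ≅ Z,  H_2 = 0,  H_3 = 0.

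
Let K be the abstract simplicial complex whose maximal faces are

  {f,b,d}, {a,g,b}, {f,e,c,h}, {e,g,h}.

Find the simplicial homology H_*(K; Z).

H_0 = Z,  H_1 = Z,  H_2 = 0,  H_3 = 0.

Order the vertices as a < b < c < d < e < f < g < h. Listing each simplex with vertices in this order, K has dimension 3 with simplices:

  0-simplices (8): a, b, c, d, e, f, g, h
  1-simplices (14): ab, ag, bd, bf, bg, ce, cf, ch, df, ef, eg, eh, fh, gh
  2-simplices (7): abg, bdf, cef, ceh, cfh, efh, egh
  3-simplices (1): cefh

giving chain groups C_0 ≅ Z^8, C_1 ≅ Z^14, C_2 ≅ Z^7, C_3 ≅ Z^1.

Boundary ∂_1: C_1 → C_0 sends each edge [p,q] (with p < q) to q − p. For instance
  ∂eg = g − e.
As a 8×14 matrix over Z this has rank 7, with invariant factors (1,1,1,1,1,1,1).

The boundary map ∂_2: C_2 → C_1 maps a triangle to the signed sum of its edges. For instance
  ∂bdf = df − bf + bd,
  ∂cef = ef − cf + ce.
This gives a 14×7 integer matrix of rank 6; reducing to Smith normal form yields diagonal entries (1,1,1,1,1,1).

∂_3: C_3 → C_2 sends each 3-simplex σ to the alternating sum Σ_i (−1)^i (σ with its i-th vertex removed). For instance
  ∂cefh = efh − cfh + ceh − cef.
The 7×1 boundary matrix has rank 1 and Smith normal form diag(1).

Computing H_k = (kernel of ∂_k) / (image of ∂_{k+1}):

  H_0: rank C_0 − rank ∂_1 = 8 − 7 = 1, and the invariant factors of ∂_1 are all 1, so H_0 ≅ Z.
  H_1: rank ker ∂_1 − rank ∂_2 = (14 − 7) − 6 = 1, and the invariant factors of ∂_2 are all 1, so H_1 ≅ Z.
  H_2: rank ker ∂_2 − rank ∂_3 = (7 − 6) − 1 = 0, and the invariant factors of ∂_3 are all 1, so H_2 ≅ 0.
  H_3: rank ker ∂_3 − rank ∂_4 = (1 − 1) − 0 = 0, and there is no ∂_4, so H_3 ≅ 0.

As a check, the Euler characteristic is 8 − 14 + 7 − 1 = 0, which agrees with 1 − 1 + 0 − 0 = 0.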